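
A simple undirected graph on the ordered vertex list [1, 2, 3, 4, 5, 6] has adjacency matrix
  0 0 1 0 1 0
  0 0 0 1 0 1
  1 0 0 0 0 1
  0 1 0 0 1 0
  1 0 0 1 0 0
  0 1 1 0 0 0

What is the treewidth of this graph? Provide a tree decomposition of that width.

The largest bag has 3 vertices, giving width 2; this decomposition certifies tw(G) ≤ 2. For the lower bound, G contains the cycle 1–3–6–2–4–5–1, so G is not a forest; only forests have treewidth ≤ 1, hence tw(G) ≥ 2. Therefore the treewidth is 2.

Treewidth 2.
One such decomposition:
Bags: B1 = {1, 3, 6}  B2 = {1, 2, 6}  B3 = {1, 2, 4}  B4 = {1, 4, 5}
Tree: B1–B2, B2–B3, B3–B4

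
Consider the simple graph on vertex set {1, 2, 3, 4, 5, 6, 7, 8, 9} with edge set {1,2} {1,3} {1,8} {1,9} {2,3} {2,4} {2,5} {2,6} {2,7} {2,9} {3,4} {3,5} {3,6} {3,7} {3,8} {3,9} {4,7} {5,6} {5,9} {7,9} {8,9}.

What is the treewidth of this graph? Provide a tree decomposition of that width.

Each bag holds 4 vertices, so the decomposition has width 3, which upper-bounds the treewidth. On the other hand G contains the 4-clique {1, 3, 8, 9}. A clique must lie in a single bag of any decomposition, so no decomposition can have width below 3. The upper and lower bounds meet at 3, so that is the treewidth.

Treewidth 3.
Bags: B1 = {2, 3, 7, 9}  B2 = {1, 2, 3, 9}  B3 = {2, 3, 5, 9}  B4 = {2, 3, 5, 6}  B5 = {1, 3, 8, 9}  B6 = {2, 3, 4, 7}
Tree: B1–B2, B2–B3, B3–B4, B2–B5, B1–B6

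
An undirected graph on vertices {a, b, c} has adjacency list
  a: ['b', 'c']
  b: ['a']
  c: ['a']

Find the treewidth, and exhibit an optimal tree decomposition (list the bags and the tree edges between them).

Treewidth 1.
One such decomposition:
Bags: B1 = {a, c}  B2 = {a, b}
Tree: B1–B2

Every bag has size at most 2, so the width is 2 − 1 = 1 and tw(G) ≤ 1. G has an edge, so its treewidth is at least 1. Hence tw(G) = 1 exactly.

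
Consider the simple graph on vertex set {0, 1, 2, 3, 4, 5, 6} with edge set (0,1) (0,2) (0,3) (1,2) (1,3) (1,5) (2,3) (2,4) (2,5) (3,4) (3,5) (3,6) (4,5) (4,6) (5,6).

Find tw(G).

A width-3 tree decomposition is:
Bags: B1 = {1, 2, 3, 5}  B2 = {0, 1, 2, 3}  B3 = {2, 3, 4, 5}  B4 = {3, 4, 5, 6}
Tree: B1–B2, B1–B3, B3–B4
The largest bag has 4 vertices, giving width 3; this decomposition certifies tw(G) ≤ 3. Conversely, {0, 1, 2, 3} is a clique of size 4, and the vertices of any clique must share a bag in every tree decomposition; so some bag has ≥ 4 vertices and tw(G) ≥ 3. Hence tw(G) = 3 exactly.

3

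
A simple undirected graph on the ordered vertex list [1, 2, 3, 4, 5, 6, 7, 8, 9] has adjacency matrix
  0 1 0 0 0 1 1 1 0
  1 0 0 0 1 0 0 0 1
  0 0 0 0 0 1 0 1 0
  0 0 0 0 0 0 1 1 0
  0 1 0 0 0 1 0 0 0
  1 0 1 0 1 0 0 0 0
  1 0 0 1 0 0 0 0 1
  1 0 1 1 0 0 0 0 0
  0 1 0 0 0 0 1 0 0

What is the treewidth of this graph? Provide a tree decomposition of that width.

Each bag holds 4 vertices, so the decomposition has width 3, which upper-bounds the treewidth. For the lower bound: the 4 vertex sets {4,7,9}, {2}, {1}, {3,5,6,8} are disjoint, each induces a connected subgraph, and every pair is joined by at least one edge of G. Contracting each set to a single vertex therefore yields K_{4} as a minor, and since treewidth is minor-monotone, tw(G) ≥ tw(K_{4}) = 3. Hence tw(G) = 3 exactly.

Treewidth 3.
One such decomposition:
Bags: B1 = {2, 4, 7, 9}  B2 = {1, 2, 4, 7}  B3 = {1, 2, 4, 8}  B4 = {1, 2, 5, 8}  B5 = {1, 5, 6, 8}  B6 = {3, 5, 6, 8}
Tree: B1–B2, B2–B3, B3–B4, B4–B5, B5–B6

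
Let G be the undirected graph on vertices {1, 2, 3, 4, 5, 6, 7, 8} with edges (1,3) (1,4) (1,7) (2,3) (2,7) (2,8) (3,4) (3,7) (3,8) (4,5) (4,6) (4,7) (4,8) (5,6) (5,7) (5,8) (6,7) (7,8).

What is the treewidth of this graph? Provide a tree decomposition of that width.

Treewidth 3.
Bags: B1 = {3, 4, 7, 8}  B2 = {2, 3, 7, 8}  B3 = {4, 5, 7, 8}  B4 = {1, 3, 4, 7}  B5 = {4, 5, 6, 7}
Tree: B1–B2, B1–B3, B1–B4, B3–B5

The largest bag has 4 vertices, giving width 3; this decomposition certifies tw(G) ≤ 3. Conversely, {2, 3, 7, 8} is a clique of size 4, and the vertices of any clique must share a bag in every tree decomposition; so some bag has ≥ 4 vertices and tw(G) ≥ 3. Therefore the treewidth is 3.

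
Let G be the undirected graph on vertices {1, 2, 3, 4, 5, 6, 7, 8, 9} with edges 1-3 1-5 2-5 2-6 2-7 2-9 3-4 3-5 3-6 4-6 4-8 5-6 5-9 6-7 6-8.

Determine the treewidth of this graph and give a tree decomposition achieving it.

Each bag holds 3 vertices, so the decomposition has width 2, which upper-bounds the treewidth. Conversely, {1, 3, 5} is a clique of size 3, and the vertices of any clique must share a bag in every tree decomposition; so some bag has ≥ 3 vertices and tw(G) ≥ 2. The upper and lower bounds meet at 2, so that is the treewidth.

Treewidth 2.
Bags: B1 = {3, 5, 6}  B2 = {3, 4, 6}  B3 = {4, 6, 8}  B4 = {2, 5, 6}  B5 = {2, 5, 9}  B6 = {1, 3, 5}  B7 = {2, 6, 7}
Tree: B1–B2, B2–B3, B1–B4, B4–B5, B1–B6, B4–B7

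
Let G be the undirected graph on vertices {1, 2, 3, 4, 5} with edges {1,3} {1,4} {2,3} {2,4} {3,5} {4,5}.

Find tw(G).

A width-2 tree decomposition is:
Bags: B1 = {1, 3, 4}  B2 = {2, 3, 4}  B3 = {3, 4, 5}
Tree: B1–B2, B2–B3
The largest bag has 3 vertices, giving width 2; this decomposition certifies tw(G) ≤ 2. For the lower bound, G contains the cycle 4–1–3–2–4, so G is not a forest; only forests have treewidth ≤ 1, hence tw(G) ≥ 2. Therefore the treewidth is 2.

2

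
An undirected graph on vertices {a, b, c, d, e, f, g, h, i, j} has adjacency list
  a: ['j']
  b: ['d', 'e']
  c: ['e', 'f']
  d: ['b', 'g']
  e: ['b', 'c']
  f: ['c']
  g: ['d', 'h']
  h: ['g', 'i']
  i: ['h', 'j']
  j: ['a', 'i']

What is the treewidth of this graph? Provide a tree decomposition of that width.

The largest bag has 2 vertices, giving width 1; this decomposition certifies tw(G) ≤ 1. G has an edge, so its treewidth is at least 1. Hence tw(G) = 1 exactly.

Treewidth 1.
One such decomposition:
Bags: B1 = {a, j}  B2 = {i, j}  B3 = {h, i}  B4 = {g, h}  B5 = {d, g}  B6 = {b, d}  B7 = {b, e}  B8 = {c, e}  B9 = {c, f}
Tree: B1–B2, B2–B3, B3–B4, B4–B5, B5–B6, B6–B7, B7–B8, B8–B9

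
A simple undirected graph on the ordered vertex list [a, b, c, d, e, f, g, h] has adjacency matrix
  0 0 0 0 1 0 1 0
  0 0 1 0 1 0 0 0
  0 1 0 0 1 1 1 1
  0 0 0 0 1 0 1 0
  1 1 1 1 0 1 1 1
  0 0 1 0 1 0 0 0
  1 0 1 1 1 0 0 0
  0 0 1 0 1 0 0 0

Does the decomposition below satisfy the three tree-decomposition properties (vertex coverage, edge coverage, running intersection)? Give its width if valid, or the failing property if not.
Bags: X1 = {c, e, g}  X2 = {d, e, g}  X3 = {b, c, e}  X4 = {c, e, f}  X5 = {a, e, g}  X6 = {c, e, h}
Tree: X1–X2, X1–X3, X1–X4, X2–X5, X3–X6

Yes; width 2.

Checking the three conditions: (i) the bags cover all of {a, b, c, d, e, f, g, h}; (ii) for each edge, some bag contains both endpoints; (iii) the bags containing any fixed vertex form a subtree. All hold, so the decomposition is valid with width 3 − 1 = 2.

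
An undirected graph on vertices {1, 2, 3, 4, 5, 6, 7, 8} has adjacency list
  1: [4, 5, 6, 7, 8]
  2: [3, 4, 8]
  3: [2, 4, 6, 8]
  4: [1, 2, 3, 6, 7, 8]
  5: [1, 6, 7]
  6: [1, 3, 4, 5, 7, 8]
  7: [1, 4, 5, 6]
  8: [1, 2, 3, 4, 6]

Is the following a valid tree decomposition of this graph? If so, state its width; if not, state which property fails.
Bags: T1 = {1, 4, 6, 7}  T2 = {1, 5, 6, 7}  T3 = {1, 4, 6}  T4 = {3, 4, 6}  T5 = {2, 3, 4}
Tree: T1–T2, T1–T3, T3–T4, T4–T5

No — vertex 8 appears in no bag.

A tree decomposition must satisfy three properties: every vertex lies in some bag; for every edge, both endpoints lie together in some bag; and for every vertex, the bags containing it form a connected subtree. Here vertex 8 appears in no bag, so the decomposition is invalid.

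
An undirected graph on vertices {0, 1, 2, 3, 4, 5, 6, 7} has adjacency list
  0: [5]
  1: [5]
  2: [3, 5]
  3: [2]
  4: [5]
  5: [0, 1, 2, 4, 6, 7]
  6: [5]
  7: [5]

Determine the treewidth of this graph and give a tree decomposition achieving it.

Treewidth 1.
One such decomposition:
Bags: B1 = {2, 5}  B2 = {4, 5}  B3 = {1, 5}  B4 = {0, 5}  B5 = {2, 3}  B6 = {5, 7}  B7 = {5, 6}
Tree: B1–B2, B2–B3, B3–B4, B1–B5, B4–B6, B2–B7

Every bag has size at most 2, so the width is 2 − 1 = 1 and tw(G) ≤ 1. Since G has at least one edge (e.g. 2–5), it is not an edgeless graph, so tw(G) ≥ 1. The upper and lower bounds meet at 1, so that is the treewidth.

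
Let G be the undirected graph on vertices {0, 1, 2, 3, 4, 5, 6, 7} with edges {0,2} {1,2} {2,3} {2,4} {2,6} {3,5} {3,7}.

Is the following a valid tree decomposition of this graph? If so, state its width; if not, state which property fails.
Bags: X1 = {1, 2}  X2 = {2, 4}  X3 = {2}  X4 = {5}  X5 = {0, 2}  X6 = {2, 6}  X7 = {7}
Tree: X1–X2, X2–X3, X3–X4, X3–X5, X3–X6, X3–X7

A tree decomposition must satisfy three properties: every vertex lies in some bag; for every edge, both endpoints lie together in some bag; and for every vertex, the bags containing it form a connected subtree. Here vertex 3 appears in no bag, so the decomposition is invalid.

No — vertex 3 appears in no bag.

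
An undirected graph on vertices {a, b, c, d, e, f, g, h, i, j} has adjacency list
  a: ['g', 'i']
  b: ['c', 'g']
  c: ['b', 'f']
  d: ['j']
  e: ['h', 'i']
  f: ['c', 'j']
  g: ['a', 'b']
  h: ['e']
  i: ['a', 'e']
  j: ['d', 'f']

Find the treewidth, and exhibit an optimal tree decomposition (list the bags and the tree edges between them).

Treewidth 1.
One such decomposition:
Bags: B1 = {e, h}  B2 = {e, i}  B3 = {a, i}  B4 = {a, g}  B5 = {b, g}  B6 = {b, c}  B7 = {c, f}  B8 = {f, j}  B9 = {d, j}
Tree: B1–B2, B2–B3, B3–B4, B4–B5, B5–B6, B6–B7, B7–B8, B8–B9

Each bag holds 2 vertices, so the decomposition has width 1, which upper-bounds the treewidth. G has an edge, so its treewidth is at least 1. Therefore the treewidth is 1.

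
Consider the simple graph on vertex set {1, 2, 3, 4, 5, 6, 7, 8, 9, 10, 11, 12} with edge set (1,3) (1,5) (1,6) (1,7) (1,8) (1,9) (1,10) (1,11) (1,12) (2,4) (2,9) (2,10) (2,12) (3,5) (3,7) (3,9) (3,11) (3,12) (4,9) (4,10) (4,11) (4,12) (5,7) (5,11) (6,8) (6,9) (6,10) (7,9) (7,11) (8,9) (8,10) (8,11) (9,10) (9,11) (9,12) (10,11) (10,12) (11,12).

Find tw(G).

4

A width-4 tree decomposition is:
Bags: B1 = {1, 3, 9, 11, 12}  B2 = {1, 9, 10, 11, 12}  B3 = {1, 8, 9, 10, 11}  B4 = {1, 3, 7, 9, 11}  B5 = {4, 9, 10, 11, 12}  B6 = {1, 3, 5, 7, 11}  B7 = {2, 4, 9, 10, 12}  B8 = {1, 6, 8, 9, 10}
Tree: B1–B2, B2–B3, B1–B4, B2–B5, B4–B6, B5–B7, B3–B8
Every bag has size at most 5, so the width is 5 − 1 = 4 and tw(G) ≤ 4. Conversely, {1, 8, 9, 10, 11} is a clique of size 5, and the vertices of any clique must share a bag in every tree decomposition; so some bag has ≥ 5 vertices and tw(G) ≥ 4. Combining the bounds, tw(G) = 4.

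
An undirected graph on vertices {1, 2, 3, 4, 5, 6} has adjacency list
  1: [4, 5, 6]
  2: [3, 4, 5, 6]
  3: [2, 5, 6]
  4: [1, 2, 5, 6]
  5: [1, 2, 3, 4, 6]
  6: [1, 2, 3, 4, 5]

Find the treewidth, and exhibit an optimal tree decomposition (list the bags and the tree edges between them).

Every bag has size at most 4, so the width is 4 − 1 = 3 and tw(G) ≤ 3. Conversely, {1, 4, 5, 6} is a clique of size 4, and the vertices of any clique must share a bag in every tree decomposition; so some bag has ≥ 4 vertices and tw(G) ≥ 3. The upper and lower bounds meet at 3, so that is the treewidth.

Treewidth 3.
Bags: B1 = {2, 3, 5, 6}  B2 = {2, 4, 5, 6}  B3 = {1, 4, 5, 6}
Tree: B1–B2, B2–B3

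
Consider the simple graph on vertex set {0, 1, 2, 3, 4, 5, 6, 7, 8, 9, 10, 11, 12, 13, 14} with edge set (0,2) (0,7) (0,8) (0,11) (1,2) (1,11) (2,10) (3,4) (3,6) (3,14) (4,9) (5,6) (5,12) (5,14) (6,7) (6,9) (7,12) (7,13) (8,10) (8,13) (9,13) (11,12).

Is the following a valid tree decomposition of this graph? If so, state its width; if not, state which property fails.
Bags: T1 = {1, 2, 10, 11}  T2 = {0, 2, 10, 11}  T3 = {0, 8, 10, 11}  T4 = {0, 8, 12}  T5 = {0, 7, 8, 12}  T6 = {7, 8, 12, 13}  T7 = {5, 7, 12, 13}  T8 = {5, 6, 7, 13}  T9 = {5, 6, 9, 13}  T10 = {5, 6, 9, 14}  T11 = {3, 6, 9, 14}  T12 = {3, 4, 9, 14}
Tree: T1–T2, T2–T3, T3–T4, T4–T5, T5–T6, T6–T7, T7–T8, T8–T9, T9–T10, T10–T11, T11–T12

No — edge (11,12) lies in no bag.

A tree decomposition must satisfy three properties: every vertex lies in some bag; for every edge, both endpoints lie together in some bag; and for every vertex, the bags containing it form a connected subtree. Here edge (11,12) lies in no bag, so the decomposition is invalid.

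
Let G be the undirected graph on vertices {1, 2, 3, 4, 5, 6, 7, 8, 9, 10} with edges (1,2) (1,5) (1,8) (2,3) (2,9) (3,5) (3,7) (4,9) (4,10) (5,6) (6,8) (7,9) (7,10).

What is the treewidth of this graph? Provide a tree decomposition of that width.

Treewidth 2.
One optimal decomposition is:
Bags: B1 = {5, 6, 8}  B2 = {1, 5, 8}  B3 = {1, 3, 5}  B4 = {1, 2, 3}  B5 = {2, 3, 7}  B6 = {2, 7, 9}  B7 = {7, 9, 10}  B8 = {4, 9, 10}
Tree: B1–B2, B2–B3, B3–B4, B4–B5, B5–B6, B6–B7, B7–B8

Each bag holds 3 vertices, so the decomposition has width 2, which upper-bounds the treewidth. For the lower bound, G contains the cycle 6–8–1–5–6, so G is not a forest; only forests have treewidth ≤ 1, hence tw(G) ≥ 2. The upper and lower bounds meet at 2, so that is the treewidth.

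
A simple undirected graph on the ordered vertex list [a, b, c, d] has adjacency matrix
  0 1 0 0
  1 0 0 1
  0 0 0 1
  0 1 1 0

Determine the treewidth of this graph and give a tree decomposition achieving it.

Every bag has size at most 2, so the width is 2 − 1 = 1 and tw(G) ≤ 1. G has an edge, so its treewidth is at least 1. The upper and lower bounds meet at 1, so that is the treewidth.

Treewidth 1.
One such decomposition:
Bags: B1 = {a, b}  B2 = {b, d}  B3 = {c, d}
Tree: B1–B2, B2–B3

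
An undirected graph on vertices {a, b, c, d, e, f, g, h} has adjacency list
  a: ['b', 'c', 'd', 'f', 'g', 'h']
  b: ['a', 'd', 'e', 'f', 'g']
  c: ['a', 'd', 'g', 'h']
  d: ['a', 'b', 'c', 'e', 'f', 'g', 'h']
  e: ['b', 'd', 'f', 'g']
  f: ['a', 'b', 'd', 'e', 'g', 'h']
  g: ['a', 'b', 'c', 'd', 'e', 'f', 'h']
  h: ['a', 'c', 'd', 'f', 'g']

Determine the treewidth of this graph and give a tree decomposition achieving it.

Treewidth 4.
One such decomposition:
Bags: B1 = {a, c, d, g, h}  B2 = {a, d, f, g, h}  B3 = {a, b, d, f, g}  B4 = {b, d, e, f, g}
Tree: B1–B2, B2–B3, B3–B4

The largest bag has 5 vertices, giving width 4; this decomposition certifies tw(G) ≤ 4. Conversely, {a, c, d, g, h} is a clique of size 5, and the vertices of any clique must share a bag in every tree decomposition; so some bag has ≥ 5 vertices and tw(G) ≥ 4. Hence tw(G) = 4 exactly.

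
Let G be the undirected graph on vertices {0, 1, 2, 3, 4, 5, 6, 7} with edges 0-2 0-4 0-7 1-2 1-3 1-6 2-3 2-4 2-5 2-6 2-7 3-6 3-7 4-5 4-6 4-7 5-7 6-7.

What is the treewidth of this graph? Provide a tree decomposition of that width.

Each bag holds 4 vertices, so the decomposition has width 3, which upper-bounds the treewidth. For the lower bound, the 4 vertices {1, 2, 3, 6} are pairwise adjacent, and any tree decomposition puts a clique entirely inside one bag — forcing width ≥ 3. Therefore the treewidth is 3.

Treewidth 3.
Bags: B1 = {2, 3, 6, 7}  B2 = {2, 4, 6, 7}  B3 = {1, 2, 3, 6}  B4 = {2, 4, 5, 7}  B5 = {0, 2, 4, 7}
Tree: B1–B2, B1–B3, B2–B4, B4–B5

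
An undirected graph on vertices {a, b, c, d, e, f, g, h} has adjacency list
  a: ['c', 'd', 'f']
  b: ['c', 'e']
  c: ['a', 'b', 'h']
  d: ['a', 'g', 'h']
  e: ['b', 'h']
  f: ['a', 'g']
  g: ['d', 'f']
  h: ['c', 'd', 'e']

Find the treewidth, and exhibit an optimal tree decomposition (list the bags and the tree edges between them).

Every bag has size at most 3, so the width is 3 − 1 = 2 and tw(G) ≤ 2. For the lower bound, G contains the cycle e–b–c–h–e, so G is not a forest; only forests have treewidth ≤ 1, hence tw(G) ≥ 2. The upper and lower bounds meet at 2, so that is the treewidth.

Treewidth 2.
One such decomposition:
Bags: B1 = {b, e, h}  B2 = {b, c, h}  B3 = {c, d, h}  B4 = {a, c, d}  B5 = {a, d, g}  B6 = {a, f, g}
Tree: B1–B2, B2–B3, B3–B4, B4–B5, B5–B6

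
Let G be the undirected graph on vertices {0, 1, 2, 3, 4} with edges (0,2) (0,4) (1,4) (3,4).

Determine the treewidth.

A width-1 tree decomposition is:
Bags: B1 = {3, 4}  B2 = {1, 4}  B3 = {0, 4}  B4 = {0, 2}
Tree: B1–B2, B1–B3, B3–B4
The largest bag has 2 vertices, giving width 1; this decomposition certifies tw(G) ≤ 1. Any graph with an edge has treewidth ≥ 1, and G has the edge 3–4. Therefore the treewidth is 1.

1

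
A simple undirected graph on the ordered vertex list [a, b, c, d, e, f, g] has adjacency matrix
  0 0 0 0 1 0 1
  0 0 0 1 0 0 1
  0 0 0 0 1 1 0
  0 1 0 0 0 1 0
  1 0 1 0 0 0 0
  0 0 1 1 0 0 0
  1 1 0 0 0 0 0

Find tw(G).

A width-2 tree decomposition is:
Bags: B1 = {a, c, e}  B2 = {a, c, g}  B3 = {b, c, g}  B4 = {b, c, d}  B5 = {c, d, f}
Tree: B1–B2, B2–B3, B3–B4, B4–B5
Every bag has size at most 3, so the width is 3 − 1 = 2 and tw(G) ≤ 2. The edges c–e–a–g–b–d–f–c form a cycle, so G is not a tree and its treewidth is at least 2. Therefore the treewidth is 2.

2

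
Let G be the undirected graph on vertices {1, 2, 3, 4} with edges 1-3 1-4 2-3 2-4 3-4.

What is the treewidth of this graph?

A width-2 tree decomposition is:
Bags: B1 = {2, 3, 4}  B2 = {1, 3, 4}
Tree: B1–B2
The largest bag has 3 vertices, giving width 2; this decomposition certifies tw(G) ≤ 2. Conversely, {1, 3, 4} is a clique of size 3, and the vertices of any clique must share a bag in every tree decomposition; so some bag has ≥ 3 vertices and tw(G) ≥ 2. Therefore the treewidth is 2.

2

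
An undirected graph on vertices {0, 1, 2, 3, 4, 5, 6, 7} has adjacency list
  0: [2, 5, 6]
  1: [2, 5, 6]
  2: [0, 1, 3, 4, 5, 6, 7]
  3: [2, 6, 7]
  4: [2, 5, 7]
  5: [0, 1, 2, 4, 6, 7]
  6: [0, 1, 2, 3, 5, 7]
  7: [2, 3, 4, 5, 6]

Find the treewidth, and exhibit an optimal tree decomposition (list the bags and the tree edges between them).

Each bag holds 4 vertices, so the decomposition has width 3, which upper-bounds the treewidth. Conversely, {2, 3, 6, 7} is a clique of size 4, and the vertices of any clique must share a bag in every tree decomposition; so some bag has ≥ 4 vertices and tw(G) ≥ 3. Therefore the treewidth is 3.

Treewidth 3.
One such decomposition:
Bags: B1 = {2, 4, 5, 7}  B2 = {2, 5, 6, 7}  B3 = {0, 2, 5, 6}  B4 = {2, 3, 6, 7}  B5 = {1, 2, 5, 6}
Tree: B1–B2, B2–B3, B2–B4, B3–B5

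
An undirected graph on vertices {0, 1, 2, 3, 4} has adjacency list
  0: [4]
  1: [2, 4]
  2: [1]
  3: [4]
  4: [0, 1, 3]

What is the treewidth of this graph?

A width-1 tree decomposition is:
Bags: B1 = {1, 4}  B2 = {0, 4}  B3 = {1, 2}  B4 = {3, 4}
Tree: B1–B2, B1–B3, B1–B4
Every bag has size at most 2, so the width is 2 − 1 = 1 and tw(G) ≤ 1. G has an edge, so its treewidth is at least 1. Hence tw(G) = 1 exactly.

1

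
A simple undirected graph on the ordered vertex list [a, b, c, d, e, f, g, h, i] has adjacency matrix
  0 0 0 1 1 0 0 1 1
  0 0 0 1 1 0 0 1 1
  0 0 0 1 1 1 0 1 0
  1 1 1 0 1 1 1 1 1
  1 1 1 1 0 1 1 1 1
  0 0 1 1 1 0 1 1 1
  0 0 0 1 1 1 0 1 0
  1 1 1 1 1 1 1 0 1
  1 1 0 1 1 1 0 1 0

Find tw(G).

A width-4 tree decomposition is:
Bags: B1 = {d, e, f, h, i}  B2 = {b, d, e, h, i}  B3 = {a, d, e, h, i}  B4 = {d, e, f, g, h}  B5 = {c, d, e, f, h}
Tree: B1–B2, B2–B3, B1–B4, B1–B5
Each bag holds 5 vertices, so the decomposition has width 4, which upper-bounds the treewidth. Conversely, {a, d, e, h, i} is a clique of size 5, and the vertices of any clique must share a bag in every tree decomposition; so some bag has ≥ 5 vertices and tw(G) ≥ 4. Therefore the treewidth is 4.

4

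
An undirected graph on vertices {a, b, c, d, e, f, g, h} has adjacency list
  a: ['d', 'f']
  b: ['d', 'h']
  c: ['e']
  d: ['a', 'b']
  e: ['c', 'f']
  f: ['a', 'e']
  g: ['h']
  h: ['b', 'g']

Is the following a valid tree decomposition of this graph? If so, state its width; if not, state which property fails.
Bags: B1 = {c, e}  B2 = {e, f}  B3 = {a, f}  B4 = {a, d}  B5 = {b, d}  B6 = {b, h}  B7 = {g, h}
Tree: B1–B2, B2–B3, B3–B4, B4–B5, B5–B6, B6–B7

Yes; width 1.

Every vertex of G appears in some bag (union = {a, b, c, d, e, f, g, h}); every edge is covered by a bag; and for each vertex v the set of bags containing v is connected in the bag tree. The decomposition is therefore valid. The largest bag has 2 vertices, so the width is 1.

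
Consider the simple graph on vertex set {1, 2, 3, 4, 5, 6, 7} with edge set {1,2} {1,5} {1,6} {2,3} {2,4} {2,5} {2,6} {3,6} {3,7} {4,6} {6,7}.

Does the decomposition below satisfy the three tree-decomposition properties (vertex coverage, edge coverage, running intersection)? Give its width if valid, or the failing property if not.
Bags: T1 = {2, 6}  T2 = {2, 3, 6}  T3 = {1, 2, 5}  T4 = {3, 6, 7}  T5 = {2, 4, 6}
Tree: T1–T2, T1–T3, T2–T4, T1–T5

No — edge (1,6) lies in no bag.

A tree decomposition must satisfy three properties: every vertex lies in some bag; for every edge, both endpoints lie together in some bag; and for every vertex, the bags containing it form a connected subtree. Here edge (1,6) lies in no bag, so the decomposition is invalid.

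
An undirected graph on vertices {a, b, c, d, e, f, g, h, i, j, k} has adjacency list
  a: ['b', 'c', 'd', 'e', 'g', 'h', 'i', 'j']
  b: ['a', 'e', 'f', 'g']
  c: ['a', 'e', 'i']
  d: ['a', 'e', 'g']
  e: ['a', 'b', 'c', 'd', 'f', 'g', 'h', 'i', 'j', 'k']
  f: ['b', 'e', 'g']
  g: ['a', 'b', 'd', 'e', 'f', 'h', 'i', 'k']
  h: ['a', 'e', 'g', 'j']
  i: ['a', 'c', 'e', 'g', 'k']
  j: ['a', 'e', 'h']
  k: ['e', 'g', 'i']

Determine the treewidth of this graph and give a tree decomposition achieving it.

Each bag holds 4 vertices, so the decomposition has width 3, which upper-bounds the treewidth. On the other hand G contains the 4-clique {a, d, e, g}. A clique must lie in a single bag of any decomposition, so no decomposition can have width below 3. The upper and lower bounds meet at 3, so that is the treewidth.

Treewidth 3.
One optimal decomposition is:
Bags: B1 = {a, e, h, j}  B2 = {a, e, g, h}  B3 = {a, b, e, g}  B4 = {a, e, g, i}  B5 = {e, g, i, k}  B6 = {a, c, e, i}  B7 = {a, d, e, g}  B8 = {b, e, f, g}
Tree: B1–B2, B2–B3, B2–B4, B4–B5, B4–B6, B2–B7, B3–B8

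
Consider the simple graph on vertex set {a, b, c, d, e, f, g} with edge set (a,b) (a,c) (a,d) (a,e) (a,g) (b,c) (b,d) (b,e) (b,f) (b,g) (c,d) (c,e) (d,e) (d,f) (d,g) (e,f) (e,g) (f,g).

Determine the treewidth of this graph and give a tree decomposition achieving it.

Each bag holds 5 vertices, so the decomposition has width 4, which upper-bounds the treewidth. Conversely, {b, d, e, f, g} is a clique of size 5, and the vertices of any clique must share a bag in every tree decomposition; so some bag has ≥ 5 vertices and tw(G) ≥ 4. Therefore the treewidth is 4.

Treewidth 4.
Bags: B1 = {b, d, e, f, g}  B2 = {a, b, d, e, g}  B3 = {a, b, c, d, e}
Tree: B1–B2, B2–B3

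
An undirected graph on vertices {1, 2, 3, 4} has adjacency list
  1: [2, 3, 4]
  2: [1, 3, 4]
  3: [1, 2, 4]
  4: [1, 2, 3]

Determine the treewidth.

3

A width-3 tree decomposition is:
Bags: B1 = {1, 2, 3, 4}
Tree: (single bag)
With just one bag of size 4, the width is 4 − 1 = 3, so tw(G) ≤ 3. On the other hand G contains the 4-clique {1, 2, 3, 4}. A clique must lie in a single bag of any decomposition, so no decomposition can have width below 3. Combining the bounds, tw(G) = 3.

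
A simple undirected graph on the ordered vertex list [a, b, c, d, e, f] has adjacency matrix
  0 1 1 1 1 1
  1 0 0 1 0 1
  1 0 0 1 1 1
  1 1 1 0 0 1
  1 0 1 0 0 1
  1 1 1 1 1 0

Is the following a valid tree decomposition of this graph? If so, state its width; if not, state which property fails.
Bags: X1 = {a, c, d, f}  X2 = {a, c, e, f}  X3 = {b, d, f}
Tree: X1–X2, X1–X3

No — edge (a,b) lies in no bag.

A tree decomposition must satisfy three properties: every vertex lies in some bag; for every edge, both endpoints lie together in some bag; and for every vertex, the bags containing it form a connected subtree. Here edge (a,b) lies in no bag, so the decomposition is invalid.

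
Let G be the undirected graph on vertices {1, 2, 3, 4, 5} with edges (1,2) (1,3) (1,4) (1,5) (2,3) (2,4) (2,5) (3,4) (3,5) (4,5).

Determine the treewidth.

4

A width-4 tree decomposition is:
Bags: B1 = {1, 2, 3, 4, 5}
Tree: (single bag)
With just one bag of size 5, the width is 5 − 1 = 4, so tw(G) ≤ 4. On the other hand G contains the 5-clique {1, 2, 3, 4, 5}. A clique must lie in a single bag of any decomposition, so no decomposition can have width below 4. Hence tw(G) = 4 exactly.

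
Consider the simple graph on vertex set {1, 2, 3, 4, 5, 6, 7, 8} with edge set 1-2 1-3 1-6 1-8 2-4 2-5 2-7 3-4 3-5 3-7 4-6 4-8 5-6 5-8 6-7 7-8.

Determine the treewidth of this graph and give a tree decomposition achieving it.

Treewidth 4.
Bags: B1 = {1, 4, 5, 6, 7}  B2 = {1, 2, 4, 5, 7}  B3 = {1, 3, 4, 5, 7}  B4 = {1, 4, 5, 7, 8}
Tree: B1–B2, B2–B3, B3–B4

The largest bag has 5 vertices, giving width 4; this decomposition certifies tw(G) ≤ 4. For the lower bound: the 5 vertex sets {5,6}, {2,4}, {1,3}, {7}, {8} are disjoint, each induces a connected subgraph, and every pair is joined by at least one edge of G. Contracting each set to a single vertex therefore yields K_{5} as a minor, and since treewidth is minor-monotone, tw(G) ≥ tw(K_{5}) = 4. The upper and lower bounds meet at 4, so that is the treewidth.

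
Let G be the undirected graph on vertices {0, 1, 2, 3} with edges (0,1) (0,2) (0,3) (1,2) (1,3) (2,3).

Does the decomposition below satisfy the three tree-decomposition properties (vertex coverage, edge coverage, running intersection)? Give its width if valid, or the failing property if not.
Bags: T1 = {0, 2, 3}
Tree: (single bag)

No — vertex 1 appears in no bag.

A tree decomposition must satisfy three properties: every vertex lies in some bag; for every edge, both endpoints lie together in some bag; and for every vertex, the bags containing it form a connected subtree. Here vertex 1 appears in no bag, so the decomposition is invalid.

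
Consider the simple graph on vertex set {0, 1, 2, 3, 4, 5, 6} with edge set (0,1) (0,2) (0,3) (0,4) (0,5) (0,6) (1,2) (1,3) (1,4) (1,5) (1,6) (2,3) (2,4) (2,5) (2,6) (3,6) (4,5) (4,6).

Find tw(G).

4

A width-4 tree decomposition is:
Bags: B1 = {0, 1, 2, 4, 5}  B2 = {0, 1, 2, 4, 6}  B3 = {0, 1, 2, 3, 6}
Tree: B1–B2, B2–B3
The largest bag has 5 vertices, giving width 4; this decomposition certifies tw(G) ≤ 4. Conversely, {0, 1, 2, 3, 6} is a clique of size 5, and the vertices of any clique must share a bag in every tree decomposition; so some bag has ≥ 5 vertices and tw(G) ≥ 4. Hence tw(G) = 4 exactly.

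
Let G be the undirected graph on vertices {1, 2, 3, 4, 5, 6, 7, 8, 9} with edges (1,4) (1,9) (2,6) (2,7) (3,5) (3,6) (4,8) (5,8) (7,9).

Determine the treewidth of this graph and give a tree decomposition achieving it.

The largest bag has 3 vertices, giving width 2; this decomposition certifies tw(G) ≤ 2. Since 9–7–2–6–3–5–8–4–1–9 is a cycle in G, G is not acyclic. Forests are exactly the graphs of treewidth ≤ 1, so tw(G) ≥ 2. Therefore the treewidth is 2.

Treewidth 2.
One such decomposition:
Bags: B1 = {2, 7, 9}  B2 = {2, 6, 9}  B3 = {3, 6, 9}  B4 = {3, 5, 9}  B5 = {5, 8, 9}  B6 = {4, 8, 9}  B7 = {1, 4, 9}
Tree: B1–B2, B2–B3, B3–B4, B4–B5, B5–B6, B6–B7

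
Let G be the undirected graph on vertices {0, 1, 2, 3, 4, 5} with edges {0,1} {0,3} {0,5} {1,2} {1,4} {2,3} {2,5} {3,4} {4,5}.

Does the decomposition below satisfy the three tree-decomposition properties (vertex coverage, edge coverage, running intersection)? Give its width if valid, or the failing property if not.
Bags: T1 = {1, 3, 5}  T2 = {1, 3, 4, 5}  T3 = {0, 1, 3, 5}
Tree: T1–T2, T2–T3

A tree decomposition must satisfy three properties: every vertex lies in some bag; for every edge, both endpoints lie together in some bag; and for every vertex, the bags containing it form a connected subtree. Here vertex 2 appears in no bag, so the decomposition is invalid.

No — vertex 2 appears in no bag.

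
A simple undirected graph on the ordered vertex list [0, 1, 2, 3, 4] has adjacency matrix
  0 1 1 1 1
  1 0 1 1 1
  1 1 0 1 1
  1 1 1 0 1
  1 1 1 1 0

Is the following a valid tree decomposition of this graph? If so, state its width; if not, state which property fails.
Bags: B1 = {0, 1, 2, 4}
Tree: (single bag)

A tree decomposition must satisfy three properties: every vertex lies in some bag; for every edge, both endpoints lie together in some bag; and for every vertex, the bags containing it form a connected subtree. Here vertex 3 appears in no bag, so the decomposition is invalid.

No — vertex 3 appears in no bag.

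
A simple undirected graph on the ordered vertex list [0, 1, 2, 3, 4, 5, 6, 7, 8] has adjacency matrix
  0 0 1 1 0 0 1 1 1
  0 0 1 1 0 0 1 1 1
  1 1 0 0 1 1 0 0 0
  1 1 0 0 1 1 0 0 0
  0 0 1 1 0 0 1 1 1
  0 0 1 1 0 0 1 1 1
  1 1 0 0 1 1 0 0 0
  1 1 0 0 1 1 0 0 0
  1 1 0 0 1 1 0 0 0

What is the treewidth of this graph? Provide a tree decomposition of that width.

Each bag holds 5 vertices, so the decomposition has width 4, which upper-bounds the treewidth. For the lower bound: the 5 vertex sets {4,6}, {0,7}, {1,8}, {5}, {2} are disjoint, each induces a connected subgraph, and every pair is joined by at least one edge of G. Contracting each set to a single vertex therefore yields K_{5} as a minor, and since treewidth is minor-monotone, tw(G) ≥ tw(K_{5}) = 4. Combining the bounds, tw(G) = 4.

Treewidth 4.
One such decomposition:
Bags: B1 = {0, 1, 4, 5, 6}  B2 = {0, 1, 4, 5, 7}  B3 = {0, 1, 4, 5, 8}  B4 = {0, 1, 2, 4, 5}  B5 = {0, 1, 3, 4, 5}
Tree: B1–B2, B2–B3, B3–B4, B4–B5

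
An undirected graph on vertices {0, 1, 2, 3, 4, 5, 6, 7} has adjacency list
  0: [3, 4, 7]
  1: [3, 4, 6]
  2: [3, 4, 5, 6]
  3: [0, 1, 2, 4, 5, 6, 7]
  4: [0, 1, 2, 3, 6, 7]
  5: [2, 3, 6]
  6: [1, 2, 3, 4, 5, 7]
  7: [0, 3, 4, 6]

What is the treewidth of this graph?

3

A width-3 tree decomposition is:
Bags: B1 = {2, 3, 4, 6}  B2 = {3, 4, 6, 7}  B3 = {1, 3, 4, 6}  B4 = {0, 3, 4, 7}  B5 = {2, 3, 5, 6}
Tree: B1–B2, B1–B3, B2–B4, B1–B5
Every bag has size at most 4, so the width is 4 − 1 = 3 and tw(G) ≤ 3. For the lower bound, the 4 vertices {0, 3, 4, 7} are pairwise adjacent, and any tree decomposition puts a clique entirely inside one bag — forcing width ≥ 3. The upper and lower bounds meet at 3, so that is the treewidth.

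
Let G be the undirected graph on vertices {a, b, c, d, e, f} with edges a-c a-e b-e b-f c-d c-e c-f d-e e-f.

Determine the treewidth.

A width-2 tree decomposition is:
Bags: B1 = {c, d, e}  B2 = {c, e, f}  B3 = {a, c, e}  B4 = {b, e, f}
Tree: B1–B2, B2–B3, B2–B4
The largest bag has 3 vertices, giving width 2; this decomposition certifies tw(G) ≤ 2. Conversely, {c, d, e} is a clique of size 3, and the vertices of any clique must share a bag in every tree decomposition; so some bag has ≥ 3 vertices and tw(G) ≥ 2. Combining the bounds, tw(G) = 2.

2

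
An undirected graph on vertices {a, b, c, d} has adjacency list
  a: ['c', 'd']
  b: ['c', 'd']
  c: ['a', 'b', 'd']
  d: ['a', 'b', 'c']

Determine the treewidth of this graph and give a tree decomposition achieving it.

Treewidth 2.
Bags: B1 = {a, c, d}  B2 = {b, c, d}
Tree: B1–B2

Every bag has size at most 3, so the width is 3 − 1 = 2 and tw(G) ≤ 2. For the lower bound, the 3 vertices {a, c, d} are pairwise adjacent, and any tree decomposition puts a clique entirely inside one bag — forcing width ≥ 2. Combining the bounds, tw(G) = 2.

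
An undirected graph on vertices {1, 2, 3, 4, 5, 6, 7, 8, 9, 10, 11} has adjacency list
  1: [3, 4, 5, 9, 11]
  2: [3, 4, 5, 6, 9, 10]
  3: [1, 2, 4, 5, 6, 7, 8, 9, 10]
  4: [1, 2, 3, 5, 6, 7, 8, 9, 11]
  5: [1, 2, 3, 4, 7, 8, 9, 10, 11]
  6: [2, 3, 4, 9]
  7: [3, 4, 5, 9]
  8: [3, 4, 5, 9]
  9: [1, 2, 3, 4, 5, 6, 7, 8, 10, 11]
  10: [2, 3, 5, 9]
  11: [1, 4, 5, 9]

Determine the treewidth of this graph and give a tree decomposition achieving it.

Treewidth 4.
Bags: B1 = {1, 4, 5, 9, 11}  B2 = {1, 3, 4, 5, 9}  B3 = {2, 3, 4, 5, 9}  B4 = {2, 3, 4, 6, 9}  B5 = {2, 3, 5, 9, 10}  B6 = {3, 4, 5, 8, 9}  B7 = {3, 4, 5, 7, 9}
Tree: B1–B2, B2–B3, B3–B4, B3–B5, B3–B6, B3–B7

The largest bag has 5 vertices, giving width 4; this decomposition certifies tw(G) ≤ 4. For the lower bound, the 5 vertices {1, 4, 5, 9, 11} are pairwise adjacent, and any tree decomposition puts a clique entirely inside one bag — forcing width ≥ 4. Hence tw(G) = 4 exactly.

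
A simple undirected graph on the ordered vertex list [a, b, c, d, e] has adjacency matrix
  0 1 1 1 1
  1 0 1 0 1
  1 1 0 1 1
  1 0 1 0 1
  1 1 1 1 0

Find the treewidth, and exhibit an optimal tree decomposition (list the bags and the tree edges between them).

Each bag holds 4 vertices, so the decomposition has width 3, which upper-bounds the treewidth. On the other hand G contains the 4-clique {a, c, d, e}. A clique must lie in a single bag of any decomposition, so no decomposition can have width below 3. Combining the bounds, tw(G) = 3.

Treewidth 3.
Bags: B1 = {a, b, c, e}  B2 = {a, c, d, e}
Tree: B1–B2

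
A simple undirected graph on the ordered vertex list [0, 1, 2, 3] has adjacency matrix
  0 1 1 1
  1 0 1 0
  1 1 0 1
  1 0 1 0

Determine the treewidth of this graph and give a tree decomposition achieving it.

Each bag holds 3 vertices, so the decomposition has width 2, which upper-bounds the treewidth. For the lower bound, the 3 vertices {0, 1, 2} are pairwise adjacent, and any tree decomposition puts a clique entirely inside one bag — forcing width ≥ 2. Therefore the treewidth is 2.

Treewidth 2.
Bags: B1 = {0, 1, 2}  B2 = {0, 2, 3}
Tree: B1–B2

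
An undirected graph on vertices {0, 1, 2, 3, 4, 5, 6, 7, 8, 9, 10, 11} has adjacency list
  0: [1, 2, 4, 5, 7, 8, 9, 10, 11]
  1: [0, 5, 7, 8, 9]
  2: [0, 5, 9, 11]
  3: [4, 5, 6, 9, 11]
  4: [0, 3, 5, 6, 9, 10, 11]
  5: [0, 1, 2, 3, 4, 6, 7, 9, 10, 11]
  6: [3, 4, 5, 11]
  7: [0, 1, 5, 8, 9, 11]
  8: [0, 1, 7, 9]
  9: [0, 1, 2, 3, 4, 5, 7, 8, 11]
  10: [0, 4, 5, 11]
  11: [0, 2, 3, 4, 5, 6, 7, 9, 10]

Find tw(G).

A width-4 tree decomposition is:
Bags: B1 = {0, 5, 7, 9, 11}  B2 = {0, 4, 5, 9, 11}  B3 = {0, 1, 5, 7, 9}  B4 = {3, 4, 5, 9, 11}  B5 = {3, 4, 5, 6, 11}  B6 = {0, 1, 7, 8, 9}  B7 = {0, 2, 5, 9, 11}  B8 = {0, 4, 5, 10, 11}
Tree: B1–B2, B1–B3, B2–B4, B4–B5, B3–B6, B2–B7, B2–B8
The largest bag has 5 vertices, giving width 4; this decomposition certifies tw(G) ≤ 4. For the lower bound, the 5 vertices {0, 1, 7, 8, 9} are pairwise adjacent, and any tree decomposition puts a clique entirely inside one bag — forcing width ≥ 4. The upper and lower bounds meet at 4, so that is the treewidth.

4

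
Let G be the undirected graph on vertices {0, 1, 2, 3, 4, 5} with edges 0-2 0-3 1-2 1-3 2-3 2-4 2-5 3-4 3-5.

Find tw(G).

2

A width-2 tree decomposition is:
Bags: B1 = {2, 3, 5}  B2 = {0, 2, 3}  B3 = {2, 3, 4}  B4 = {1, 2, 3}
Tree: B1–B2, B2–B3, B2–B4
Each bag holds 3 vertices, so the decomposition has width 2, which upper-bounds the treewidth. On the other hand G contains the 3-clique {0, 2, 3}. A clique must lie in a single bag of any decomposition, so no decomposition can have width below 2. Hence tw(G) = 2 exactly.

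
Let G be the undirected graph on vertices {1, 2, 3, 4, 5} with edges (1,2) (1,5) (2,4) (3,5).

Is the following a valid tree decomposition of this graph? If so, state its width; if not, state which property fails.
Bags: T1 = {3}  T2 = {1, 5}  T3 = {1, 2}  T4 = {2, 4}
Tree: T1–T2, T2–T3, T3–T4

No — edge (5,3) lies in no bag.

A tree decomposition must satisfy three properties: every vertex lies in some bag; for every edge, both endpoints lie together in some bag; and for every vertex, the bags containing it form a connected subtree. Here edge (5,3) lies in no bag, so the decomposition is invalid.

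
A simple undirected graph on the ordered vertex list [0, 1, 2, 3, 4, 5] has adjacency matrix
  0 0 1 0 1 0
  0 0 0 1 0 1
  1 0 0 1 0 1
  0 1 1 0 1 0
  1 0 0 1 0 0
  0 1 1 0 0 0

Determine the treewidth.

A width-2 tree decomposition is:
Bags: B1 = {0, 2, 4}  B2 = {2, 3, 4}  B3 = {2, 3, 5}  B4 = {1, 3, 5}
Tree: B1–B2, B2–B3, B3–B4
Each bag holds 3 vertices, so the decomposition has width 2, which upper-bounds the treewidth. Since 0–4–3–2–0 is a cycle in G, G is not acyclic. Forests are exactly the graphs of treewidth ≤ 1, so tw(G) ≥ 2. Therefore the treewidth is 2.

2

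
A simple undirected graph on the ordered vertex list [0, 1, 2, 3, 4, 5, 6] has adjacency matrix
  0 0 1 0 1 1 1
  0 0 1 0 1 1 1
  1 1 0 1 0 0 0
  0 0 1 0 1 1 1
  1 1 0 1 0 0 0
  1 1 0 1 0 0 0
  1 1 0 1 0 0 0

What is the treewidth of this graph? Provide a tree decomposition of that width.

Each bag holds 4 vertices, so the decomposition has width 3, which upper-bounds the treewidth. For the lower bound: the 4 vertex sets {1,2}, {3,6}, {0}, {5} are disjoint, each induces a connected subgraph, and every pair is joined by at least one edge of G. Contracting each set to a single vertex therefore yields K_{4} as a minor, and since treewidth is minor-monotone, tw(G) ≥ tw(K_{4}) = 3. The upper and lower bounds meet at 3, so that is the treewidth.

Treewidth 3.
One optimal decomposition is:
Bags: B1 = {0, 1, 2, 3}  B2 = {0, 1, 3, 6}  B3 = {0, 1, 3, 5}  B4 = {0, 1, 3, 4}
Tree: B1–B2, B2–B3, B3–B4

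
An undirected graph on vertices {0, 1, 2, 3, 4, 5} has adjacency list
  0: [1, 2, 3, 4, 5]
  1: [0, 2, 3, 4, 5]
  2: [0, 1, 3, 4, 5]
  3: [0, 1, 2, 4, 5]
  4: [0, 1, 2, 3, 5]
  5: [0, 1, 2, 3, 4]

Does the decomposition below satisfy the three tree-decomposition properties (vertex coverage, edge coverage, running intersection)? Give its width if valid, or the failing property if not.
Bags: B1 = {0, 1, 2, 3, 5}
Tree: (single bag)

No — vertex 4 appears in no bag.

A tree decomposition must satisfy three properties: every vertex lies in some bag; for every edge, both endpoints lie together in some bag; and for every vertex, the bags containing it form a connected subtree. Here vertex 4 appears in no bag, so the decomposition is invalid.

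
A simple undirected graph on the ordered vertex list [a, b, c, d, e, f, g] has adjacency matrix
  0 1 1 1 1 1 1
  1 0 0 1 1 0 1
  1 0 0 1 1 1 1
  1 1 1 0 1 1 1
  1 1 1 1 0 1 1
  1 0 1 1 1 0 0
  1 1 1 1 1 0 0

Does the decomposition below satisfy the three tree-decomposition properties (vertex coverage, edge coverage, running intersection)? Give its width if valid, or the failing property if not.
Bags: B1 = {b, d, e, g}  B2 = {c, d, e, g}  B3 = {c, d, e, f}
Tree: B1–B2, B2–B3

A tree decomposition must satisfy three properties: every vertex lies in some bag; for every edge, both endpoints lie together in some bag; and for every vertex, the bags containing it form a connected subtree. Here vertex a appears in no bag, so the decomposition is invalid.

No — vertex a appears in no bag.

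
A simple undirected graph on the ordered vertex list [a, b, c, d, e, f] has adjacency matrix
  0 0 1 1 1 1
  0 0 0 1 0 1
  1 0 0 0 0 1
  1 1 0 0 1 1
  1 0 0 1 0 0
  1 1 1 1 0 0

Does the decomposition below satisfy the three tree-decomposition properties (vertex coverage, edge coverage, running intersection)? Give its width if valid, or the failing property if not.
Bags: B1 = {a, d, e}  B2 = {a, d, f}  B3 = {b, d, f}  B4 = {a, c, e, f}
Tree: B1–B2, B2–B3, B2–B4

No — bags containing vertex e are not connected in the tree.

A tree decomposition must satisfy three properties: every vertex lies in some bag; for every edge, both endpoints lie together in some bag; and for every vertex, the bags containing it form a connected subtree. Here bags containing vertex e are not connected in the tree, so the decomposition is invalid.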